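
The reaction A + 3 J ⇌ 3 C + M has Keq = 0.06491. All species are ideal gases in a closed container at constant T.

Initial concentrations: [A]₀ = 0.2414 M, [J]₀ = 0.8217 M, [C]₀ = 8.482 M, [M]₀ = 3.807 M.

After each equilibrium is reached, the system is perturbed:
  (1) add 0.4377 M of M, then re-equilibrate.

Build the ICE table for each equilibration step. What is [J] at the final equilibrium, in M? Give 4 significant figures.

[J]_eq = 6.667 M

Q₀ = 1.7346e+04 vs Keq = 0.06491 ⇒ Q>K, reverse
Step 1:
                  A         J         C         M
  init       0.2414    0.8217     8.482     3.807
  Δ           1.911     5.734    -5.734    -1.911
  eq          2.153     6.555     2.748     1.896
  solve Keq expr → x = -1.911; check Q = 0.06491
Then add 0.4377 M of M.
Step 2:
                  A         J         C         M
  init        2.153     6.555     2.748     2.334
  Δ         0.03712    0.1113   -0.1113  -0.03712
  eq           2.19     6.667     2.637     2.296
  solve Keq expr → x = -0.03712; check Q = 0.06491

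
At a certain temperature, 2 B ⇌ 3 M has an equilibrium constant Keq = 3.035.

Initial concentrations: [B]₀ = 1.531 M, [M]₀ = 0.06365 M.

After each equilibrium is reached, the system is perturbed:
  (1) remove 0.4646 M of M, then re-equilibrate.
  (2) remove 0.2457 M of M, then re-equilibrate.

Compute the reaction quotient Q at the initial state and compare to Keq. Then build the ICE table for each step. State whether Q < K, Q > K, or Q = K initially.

Q₀ = 1.1001e-04; Q < K (proceeds forward)

Q₀ = 1.1001e-04 vs Keq = 3.035 ⇒ Q<K, forward
Step 1:
                  B         M
  Initial     1.531   0.06365
  Change    -0.7654     1.148
  Equil      0.7656     1.212
  solve Keq expr → x = 0.3827; check Q = 3.035
Then remove 0.4646 M of M.
Step 2:
                  B         M
  Initial    0.7656    0.7471
  Change    -0.1786    0.2679
  Equil       0.587     1.015
  solve Keq expr → x = 0.08931; check Q = 3.035
Then remove 0.2457 M of M.
Step 3:
                  B         M
  Initial     0.587    0.7693
  Change   -0.09151    0.1373
  Equil      0.4955    0.9066
  solve Keq expr → x = 0.04575; check Q = 3.035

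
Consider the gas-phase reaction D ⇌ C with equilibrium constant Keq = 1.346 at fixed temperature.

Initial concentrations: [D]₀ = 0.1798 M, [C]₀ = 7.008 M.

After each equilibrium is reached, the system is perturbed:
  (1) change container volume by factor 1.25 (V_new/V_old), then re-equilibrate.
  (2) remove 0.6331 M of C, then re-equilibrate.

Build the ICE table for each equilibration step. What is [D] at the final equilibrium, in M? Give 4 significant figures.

[D]_eq = 2.181 M

Q₀ = 38.98 vs Keq = 1.346 ⇒ Q>K, reverse
Step 1:
                   D          C
  init        0.1798      7.008
  Δ            2.884     -2.884
  eq           3.064      4.124
  solve Keq expr → x = -2.884; check Q = 1.346
Then change container volume by factor 1.25 (V_new/V_old).
Step 2:
                   D          C
  init         2.451      3.299
  Δ                0          0
  eq           2.451      3.299
  solve Keq expr → x = 0; check Q = 1.346
Then remove 0.6331 M of C.
Step 3:
                   D          C
  init         2.451      2.666
  Δ          -0.2699     0.2699
  eq           2.181      2.936
  solve Keq expr → x = 0.2699; check Q = 1.346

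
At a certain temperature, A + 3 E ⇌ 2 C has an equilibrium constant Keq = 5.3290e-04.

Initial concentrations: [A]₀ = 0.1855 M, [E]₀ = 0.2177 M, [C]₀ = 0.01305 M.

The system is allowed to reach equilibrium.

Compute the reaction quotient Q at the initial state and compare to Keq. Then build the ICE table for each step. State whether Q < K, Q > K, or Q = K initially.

Q₀ = 0.08898; Q > K (proceeds reverse)

Q₀ = 0.08898 vs Keq = 5.3290e-04 ⇒ Q>K, reverse
Step 1:
                   A          E          C
  I           0.1855     0.2177    0.01305
  C         0.005948    0.01784    -0.0119
  E           0.1914     0.2355   0.001155
  solve Keq expr → x = -0.005948; check Q = 5.3290e-04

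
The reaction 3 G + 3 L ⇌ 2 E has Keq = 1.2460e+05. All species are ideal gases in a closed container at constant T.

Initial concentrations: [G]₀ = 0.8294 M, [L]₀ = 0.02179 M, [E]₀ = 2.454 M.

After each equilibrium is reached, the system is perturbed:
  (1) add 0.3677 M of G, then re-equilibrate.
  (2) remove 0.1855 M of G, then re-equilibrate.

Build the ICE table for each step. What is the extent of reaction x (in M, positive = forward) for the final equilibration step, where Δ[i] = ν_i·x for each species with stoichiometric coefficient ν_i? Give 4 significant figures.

x = -0.001757 M

Q₀ = 1.0202e+06 vs Keq = 1.2460e+05 ⇒ Q>K, reverse
Step 1:
                  G         L         E
  I          0.8294   0.02179     2.454
  C         0.02089   0.02089  -0.01392
  E          0.8503   0.04268      2.44
  solve Keq expr → x = -0.006962; check Q = 1.2460e+05
Then add 0.3677 M of G.
Step 2:
                  G         L         E
  I           1.218   0.04268      2.44
  C        -0.01251  -0.01251  0.008338
  E           1.205   0.03017     2.448
  solve Keq expr → x = 0.004169; check Q = 1.2460e+05
Then remove 0.1855 M of G.
Step 3:
                  G         L         E
  I            1.02   0.03017     2.448
  C         0.00527   0.00527 -0.003513
  E           1.025   0.03544     2.445
  solve Keq expr → x = -0.001757; check Q = 1.2460e+05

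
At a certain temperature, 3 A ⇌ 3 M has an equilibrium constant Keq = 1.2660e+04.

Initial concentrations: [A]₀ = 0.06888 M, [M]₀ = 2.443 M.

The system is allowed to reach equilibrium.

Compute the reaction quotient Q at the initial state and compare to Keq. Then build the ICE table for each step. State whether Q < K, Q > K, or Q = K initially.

Q₀ = 4.4616e+04; Q > K (proceeds reverse)

Q₀ = 4.4616e+04 vs Keq = 1.2660e+04 ⇒ Q>K, reverse
Step 1:
                   A          M
  Initial    0.06888      2.443
  Change     0.03446   -0.03446
  Equil       0.1033      2.409
  solve Keq expr → x = -0.01149; check Q = 1.2660e+04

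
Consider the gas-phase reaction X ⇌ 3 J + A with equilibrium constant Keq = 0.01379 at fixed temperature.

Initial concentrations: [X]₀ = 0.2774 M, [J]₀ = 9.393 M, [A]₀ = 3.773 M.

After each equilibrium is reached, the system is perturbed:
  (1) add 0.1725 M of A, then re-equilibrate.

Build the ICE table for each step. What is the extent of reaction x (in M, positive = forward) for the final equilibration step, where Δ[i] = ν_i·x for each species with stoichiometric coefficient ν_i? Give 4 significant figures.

Q₀ = 1.1272e+04 vs Keq = 0.01379 ⇒ Q>K, reverse
Step 1:
                   X          J          A
  Initial     0.2774      9.393      3.773
  Change       3.002     -9.005     -3.002
  Equil        3.279     0.3884     0.7715
  solve Keq expr → x = -3.002; check Q = 0.01379
Then add 0.1725 M of A.
Step 2:
                   X          J          A
  Initial      3.279     0.3884      0.944
  Change    0.007981   -0.02394  -0.007981
  Equil        3.287     0.3645      0.936
  solve Keq expr → x = -0.007981; check Q = 0.01379

x = -0.007981 M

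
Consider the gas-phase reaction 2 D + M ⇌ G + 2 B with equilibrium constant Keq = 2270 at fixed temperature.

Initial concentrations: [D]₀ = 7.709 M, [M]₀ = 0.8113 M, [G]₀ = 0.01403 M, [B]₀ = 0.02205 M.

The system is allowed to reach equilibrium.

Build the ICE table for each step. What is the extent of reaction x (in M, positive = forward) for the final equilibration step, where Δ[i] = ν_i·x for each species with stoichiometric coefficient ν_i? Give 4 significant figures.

x = 0.8113 M

Q₀ = 1.4148e-07 vs Keq = 2270 ⇒ Q<K, forward
Step 1:
                  D         M         G         B
  Initial     7.709    0.8113   0.01403   0.02205
  Change     -1.623   -0.8113    0.8113     1.623
  Equil       6.086 2.6545e-05    0.8253     1.645
  solve Keq expr → x = 0.8113; check Q = 2270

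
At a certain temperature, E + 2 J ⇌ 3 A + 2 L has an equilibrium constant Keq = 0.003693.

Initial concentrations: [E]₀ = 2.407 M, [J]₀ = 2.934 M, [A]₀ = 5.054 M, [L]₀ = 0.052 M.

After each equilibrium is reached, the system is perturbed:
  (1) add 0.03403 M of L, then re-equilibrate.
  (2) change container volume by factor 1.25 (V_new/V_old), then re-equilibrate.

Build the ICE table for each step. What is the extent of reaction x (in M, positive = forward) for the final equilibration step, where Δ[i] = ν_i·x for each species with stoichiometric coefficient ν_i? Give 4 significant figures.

Q₀ = 0.01685 vs Keq = 0.003693 ⇒ Q>K, reverse
Step 1:
                  E         J         A         L
  init        2.407     2.934     5.054     0.052
  Δ         0.01353   0.02706  -0.04059  -0.02706
  eq          2.421     2.961     5.013   0.02494
  solve Keq expr → x = -0.01353; check Q = 0.003693
Then add 0.03403 M of L.
Step 2:
                  E         J         A         L
  init        2.421     2.961     5.013   0.05897
  Δ         0.01664   0.03328  -0.04992  -0.03328
  eq          2.437     2.994     4.963   0.02569
  solve Keq expr → x = -0.01664; check Q = 0.003693
Then change container volume by factor 1.25 (V_new/V_old).
Step 3:
                  E         J         A         L
  init         1.95     2.395     3.971   0.02055
  Δ       -0.002498 -0.004996  0.007493  0.004996
  eq          1.947      2.39     3.978   0.02555
  solve Keq expr → x = 0.002498; check Q = 0.003693

x = 0.002498 M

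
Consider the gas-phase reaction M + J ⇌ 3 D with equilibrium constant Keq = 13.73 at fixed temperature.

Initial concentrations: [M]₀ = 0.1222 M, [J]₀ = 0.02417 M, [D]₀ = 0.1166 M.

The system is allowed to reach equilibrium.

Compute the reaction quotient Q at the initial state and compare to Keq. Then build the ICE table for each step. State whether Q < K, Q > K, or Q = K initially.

Q₀ = 0.5367 vs Keq = 13.73 ⇒ Q<K, forward
Step 1:
                   M          J          D
  Initial     0.1222    0.02417     0.1166
  Change     -0.0202    -0.0202    0.06059
  Equil        0.102   0.003972     0.1772
  solve Keq expr → x = 0.0202; check Q = 13.73

Q₀ = 0.5367; Q < K (proceeds forward)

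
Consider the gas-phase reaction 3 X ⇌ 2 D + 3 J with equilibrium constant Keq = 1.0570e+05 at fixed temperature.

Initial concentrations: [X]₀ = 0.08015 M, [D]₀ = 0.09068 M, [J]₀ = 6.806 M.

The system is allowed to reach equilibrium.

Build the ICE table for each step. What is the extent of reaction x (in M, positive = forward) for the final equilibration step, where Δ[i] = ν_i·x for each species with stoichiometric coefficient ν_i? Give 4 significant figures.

Q₀ = 5035 vs Keq = 1.0570e+05 ⇒ Q<K, forward
Step 1:
                   X          D          J
  init       0.08015    0.09068      6.806
  Δ         -0.04479    0.02986    0.04479
  eq         0.03536     0.1205      6.851
  solve Keq expr → x = 0.01493; check Q = 1.0570e+05

x = 0.01493 M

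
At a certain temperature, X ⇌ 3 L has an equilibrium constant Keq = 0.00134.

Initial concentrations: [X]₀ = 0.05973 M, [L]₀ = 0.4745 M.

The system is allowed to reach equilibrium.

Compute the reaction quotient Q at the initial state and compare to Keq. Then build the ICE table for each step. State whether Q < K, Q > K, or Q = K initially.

Q₀ = 1.789 vs Keq = 0.00134 ⇒ Q>K, reverse
Step 1:
                   X          L
  Initial    0.05973     0.4745
  Change      0.1368    -0.4104
  Equil       0.1965     0.0641
  solve Keq expr → x = -0.1368; check Q = 0.00134

Q₀ = 1.789; Q > K (proceeds reverse)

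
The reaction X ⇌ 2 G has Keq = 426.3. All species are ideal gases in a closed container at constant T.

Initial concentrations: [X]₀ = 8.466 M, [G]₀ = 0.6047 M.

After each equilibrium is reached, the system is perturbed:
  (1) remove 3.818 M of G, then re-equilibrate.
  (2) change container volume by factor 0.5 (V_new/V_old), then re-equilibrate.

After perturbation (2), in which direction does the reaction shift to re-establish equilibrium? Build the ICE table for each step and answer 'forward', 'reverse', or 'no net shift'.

Direction: reverse

Q₀ = 0.04319 vs Keq = 426.3 ⇒ Q<K, forward
Step 1:
                    X           G
  I             8.466      0.6047
  C            -7.843       15.69
  E            0.6226       16.29
  solve Keq expr → x = 7.843; check Q = 426.3
Then remove 3.818 M of G.
Step 2:
                    X           G
  I            0.6226       12.47
  C           -0.2302      0.4604
  E            0.3924       12.93
  solve Keq expr → x = 0.2302; check Q = 426.3
Then change container volume by factor 0.5 (V_new/V_old).
Step 3:
                    X           G
  I            0.7848       25.87
  C            0.6346      -1.269
  E             1.419        24.6
  solve Keq expr → x = -0.6346; check Q = 426.3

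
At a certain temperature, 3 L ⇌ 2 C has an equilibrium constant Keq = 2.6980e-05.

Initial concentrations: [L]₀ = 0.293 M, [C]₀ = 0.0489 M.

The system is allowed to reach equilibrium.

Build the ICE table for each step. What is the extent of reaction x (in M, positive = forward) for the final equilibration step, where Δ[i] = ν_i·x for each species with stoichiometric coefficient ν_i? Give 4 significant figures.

x = -0.02388 M

Q₀ = 0.09506 vs Keq = 2.6980e-05 ⇒ Q>K, reverse
Step 1:
                   L          C
  I            0.293     0.0489
  C          0.07163   -0.04776
  E           0.3646   0.001144
  solve Keq expr → x = -0.02388; check Q = 2.6980e-05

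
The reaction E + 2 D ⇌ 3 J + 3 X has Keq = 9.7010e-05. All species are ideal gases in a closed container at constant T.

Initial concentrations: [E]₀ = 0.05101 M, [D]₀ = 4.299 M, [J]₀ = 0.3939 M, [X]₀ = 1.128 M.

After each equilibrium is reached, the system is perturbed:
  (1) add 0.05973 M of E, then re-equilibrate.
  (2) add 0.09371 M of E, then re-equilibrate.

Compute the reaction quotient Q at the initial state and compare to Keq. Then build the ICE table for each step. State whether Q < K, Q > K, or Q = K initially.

Q₀ = 0.09305; Q > K (proceeds reverse)

Q₀ = 0.09305 vs Keq = 9.7010e-05 ⇒ Q>K, reverse
Step 1:
                  E         D         J         X
  Initial   0.05101     4.299    0.3939     1.128
  Change     0.1038    0.2076   -0.3115   -0.3115
  Equil      0.1548     4.507   0.08244    0.8165
  solve Keq expr → x = -0.1038; check Q = 9.7010e-05
Then add 0.05973 M of E.
Step 2:
                  E         D         J         X
  Initial    0.2146     4.507   0.08244    0.8165
  Change  -0.002704 -0.005407  0.008111  0.008111
  Equil      0.2119     4.501   0.09055    0.8247
  solve Keq expr → x = 0.002704; check Q = 9.7010e-05
Then add 0.09371 M of E.
Step 3:
                  E         D         J         X
  Initial    0.3056     4.501   0.09055    0.8247
  Change  -0.003352 -0.006703   0.01006   0.01006
  Equil      0.3022     4.495    0.1006    0.8347
  solve Keq expr → x = 0.003352; check Q = 9.7010e-05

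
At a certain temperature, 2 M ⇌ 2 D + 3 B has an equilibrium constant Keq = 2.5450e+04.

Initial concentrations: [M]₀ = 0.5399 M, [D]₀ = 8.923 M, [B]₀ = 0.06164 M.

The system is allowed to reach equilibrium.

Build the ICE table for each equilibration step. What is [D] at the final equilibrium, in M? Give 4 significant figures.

Q₀ = 0.06397 vs Keq = 2.5450e+04 ⇒ Q<K, forward
Step 1:
                  M         D         B
  init       0.5399     8.923   0.06164
  Δ         -0.4971    0.4971    0.7456
  eq        0.04283      9.42    0.8072
  solve Keq expr → x = 0.2485; check Q = 2.5450e+04

[D]_eq = 9.42 M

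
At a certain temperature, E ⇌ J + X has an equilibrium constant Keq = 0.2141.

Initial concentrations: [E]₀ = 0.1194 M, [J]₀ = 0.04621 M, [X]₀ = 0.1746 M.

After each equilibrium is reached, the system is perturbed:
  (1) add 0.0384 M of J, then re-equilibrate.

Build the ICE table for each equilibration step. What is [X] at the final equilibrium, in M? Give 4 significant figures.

[X]_eq = 0.1964 M

Q₀ = 0.06757 vs Keq = 0.2141 ⇒ Q<K, forward
Step 1:
                    E           J           X
  init         0.1194     0.04621      0.1746
  Δ          -0.03707     0.03707     0.03707
  eq          0.08233     0.08328      0.2117
  solve Keq expr → x = 0.03707; check Q = 0.2141
Then add 0.0384 M of J.
Step 2:
                    E           J           X
  init        0.08233      0.1217      0.2117
  Δ           0.01527    -0.01527    -0.01527
  eq          0.09761      0.1064      0.1964
  solve Keq expr → x = -0.01527; check Q = 0.2141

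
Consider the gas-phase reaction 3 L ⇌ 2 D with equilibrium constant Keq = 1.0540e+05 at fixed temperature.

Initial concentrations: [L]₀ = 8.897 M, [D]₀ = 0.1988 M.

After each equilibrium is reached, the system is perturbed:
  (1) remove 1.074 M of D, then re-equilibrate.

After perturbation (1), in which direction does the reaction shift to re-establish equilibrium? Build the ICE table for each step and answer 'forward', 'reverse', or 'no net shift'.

Direction: forward

Q₀ = 5.6118e-05 vs Keq = 1.0540e+05 ⇒ Q<K, forward
Step 1:
                  L         D
  init        8.897    0.1988
  Δ          -8.826     5.884
  eq        0.07055     6.083
  solve Keq expr → x = 2.942; check Q = 1.0540e+05
Then remove 1.074 M of D.
Step 2:
                  L         D
  init      0.07055     5.009
  Δ       -0.008522  0.005682
  eq        0.06202     5.015
  solve Keq expr → x = 0.002841; check Q = 1.0540e+05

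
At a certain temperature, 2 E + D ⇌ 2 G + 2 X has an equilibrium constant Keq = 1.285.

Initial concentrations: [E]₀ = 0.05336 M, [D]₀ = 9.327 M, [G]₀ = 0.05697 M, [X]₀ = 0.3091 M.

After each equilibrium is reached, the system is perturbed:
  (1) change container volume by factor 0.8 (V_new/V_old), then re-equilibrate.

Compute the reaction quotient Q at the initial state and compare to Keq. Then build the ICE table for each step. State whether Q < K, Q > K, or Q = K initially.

Q₀ = 0.01168 vs Keq = 1.285 ⇒ Q<K, forward
Step 1:
                  E         D         G         X
  init      0.05336     9.327   0.05697    0.3091
  Δ        -0.04316  -0.02158   0.04316   0.04316
  eq         0.0102     9.305    0.1001    0.3523
  solve Keq expr → x = 0.02158; check Q = 1.285
Then change container volume by factor 0.8 (V_new/V_old).
Step 2:
                  E         D         G         X
  init      0.01275     11.63    0.1252    0.4403
  Δ        0.001313 6.5648e-04 -0.001313 -0.001313
  eq        0.01406     11.63    0.1238     0.439
  solve Keq expr → x = -6.5648e-04; check Q = 1.285

Q₀ = 0.01168; Q < K (proceeds forward)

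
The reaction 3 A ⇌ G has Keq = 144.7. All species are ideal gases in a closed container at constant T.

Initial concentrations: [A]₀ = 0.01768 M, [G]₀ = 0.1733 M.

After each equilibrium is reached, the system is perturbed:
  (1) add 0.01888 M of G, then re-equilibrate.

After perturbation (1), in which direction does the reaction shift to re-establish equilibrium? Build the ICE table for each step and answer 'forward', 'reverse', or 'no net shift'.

Direction: reverse

Q₀ = 3.1358e+04 vs Keq = 144.7 ⇒ Q>K, reverse
Step 1:
                  A         G
  I         0.01768    0.1733
  C         0.08257  -0.02752
  E          0.1002    0.1458
  solve Keq expr → x = -0.02752; check Q = 144.7
Then add 0.01888 M of G.
Step 2:
                  A         G
  I          0.1002    0.1647
  C        0.003879 -0.001293
  E          0.1041    0.1634
  solve Keq expr → x = -0.001293; check Q = 144.7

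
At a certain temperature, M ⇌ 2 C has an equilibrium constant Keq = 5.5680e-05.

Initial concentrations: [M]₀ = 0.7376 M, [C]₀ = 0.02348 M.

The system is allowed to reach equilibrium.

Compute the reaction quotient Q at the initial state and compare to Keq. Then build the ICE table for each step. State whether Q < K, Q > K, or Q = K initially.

Q₀ = 7.4744e-04; Q > K (proceeds reverse)

Q₀ = 7.4744e-04 vs Keq = 5.5680e-05 ⇒ Q>K, reverse
Step 1:
                   M          C
  init        0.7376    0.02348
  Δ         0.008517   -0.01703
  eq          0.7461   0.006445
  solve Keq expr → x = -0.008517; check Q = 5.5680e-05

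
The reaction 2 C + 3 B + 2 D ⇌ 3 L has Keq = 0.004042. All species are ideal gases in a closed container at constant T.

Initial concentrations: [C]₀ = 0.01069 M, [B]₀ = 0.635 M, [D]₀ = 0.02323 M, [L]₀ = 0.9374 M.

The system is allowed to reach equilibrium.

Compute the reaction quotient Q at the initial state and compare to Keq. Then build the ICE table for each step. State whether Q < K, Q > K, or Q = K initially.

Q₀ = 5.2167e+07; Q > K (proceeds reverse)

Q₀ = 5.2167e+07 vs Keq = 0.004042 ⇒ Q>K, reverse
Step 1:
                    C           B           D           L
  I           0.01069       0.635     0.02323      0.9374
  C            0.5518      0.8276      0.5518     -0.8276
  E            0.5624       1.463       0.575      0.1098
  solve Keq expr → x = -0.2759; check Q = 0.004042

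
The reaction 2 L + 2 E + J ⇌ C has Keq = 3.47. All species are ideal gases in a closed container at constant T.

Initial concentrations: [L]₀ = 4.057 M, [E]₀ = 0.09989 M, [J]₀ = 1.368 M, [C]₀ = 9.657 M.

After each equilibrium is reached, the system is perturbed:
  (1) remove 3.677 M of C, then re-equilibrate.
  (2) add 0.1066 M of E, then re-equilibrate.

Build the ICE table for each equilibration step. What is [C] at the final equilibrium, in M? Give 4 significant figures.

Q₀ = 42.98 vs Keq = 3.47 ⇒ Q>K, reverse
Step 1:
                  L         E         J         C
  init        4.057   0.09989     1.368     9.657
  Δ          0.2192    0.2192    0.1096   -0.1096
  eq          4.276    0.3191     1.478     9.547
  solve Keq expr → x = -0.1096; check Q = 3.47
Then remove 3.677 M of C.
Step 2:
                  L         E         J         C
  init        4.276    0.3191     1.478      5.87
  Δ        -0.06184  -0.06184  -0.03092   0.03092
  eq          4.214    0.2573     1.447     5.901
  solve Keq expr → x = 0.03092; check Q = 3.47
Then add 0.1066 M of E.
Step 3:
                  L         E         J         C
  init        4.214    0.3639     1.447     5.901
  Δ        -0.09514  -0.09514  -0.04757   0.04757
  eq          4.119    0.2687     1.399     5.949
  solve Keq expr → x = 0.04757; check Q = 3.47

[C]_eq = 5.949 M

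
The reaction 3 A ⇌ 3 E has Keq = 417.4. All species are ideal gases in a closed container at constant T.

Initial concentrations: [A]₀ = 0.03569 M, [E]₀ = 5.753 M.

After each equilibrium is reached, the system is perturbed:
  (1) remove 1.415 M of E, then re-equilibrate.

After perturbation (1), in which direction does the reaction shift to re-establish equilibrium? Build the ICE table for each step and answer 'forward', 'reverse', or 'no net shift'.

Q₀ = 4.1884e+06 vs Keq = 417.4 ⇒ Q>K, reverse
Step 1:
                  A         E
  init      0.03569     5.753
  Δ          0.6475   -0.6475
  eq         0.6832     5.106
  solve Keq expr → x = -0.2158; check Q = 417.4
Then remove 1.415 M of E.
Step 2:
                  A         E
  init       0.6832     3.691
  Δ          -0.167     0.167
  eq         0.5162     3.858
  solve Keq expr → x = 0.05566; check Q = 417.4

Direction: forward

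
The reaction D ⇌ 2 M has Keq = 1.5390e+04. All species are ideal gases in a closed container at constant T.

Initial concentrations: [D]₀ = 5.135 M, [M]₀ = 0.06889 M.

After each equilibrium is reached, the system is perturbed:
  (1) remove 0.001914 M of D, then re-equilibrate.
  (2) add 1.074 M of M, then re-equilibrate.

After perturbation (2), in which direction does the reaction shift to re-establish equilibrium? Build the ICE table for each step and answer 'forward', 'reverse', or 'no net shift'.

Q₀ = 9.2421e-04 vs Keq = 1.5390e+04 ⇒ Q<K, forward
Step 1:
                  D         M
  I           5.135   0.06889
  C          -5.128     10.26
  E        0.006927     10.33
  solve Keq expr → x = 5.128; check Q = 1.5390e+04
Then remove 0.001914 M of D.
Step 2:
                  D         M
  I        0.005013     10.33
  C        0.001909 -0.003818
  E        0.006922     10.32
  solve Keq expr → x = -0.001909; check Q = 1.5390e+04
Then add 1.074 M of M.
Step 3:
                  D         M
  I        0.006922      11.4
  C        0.001511 -0.003022
  E        0.008433     11.39
  solve Keq expr → x = -0.001511; check Q = 1.5390e+04

Direction: reverse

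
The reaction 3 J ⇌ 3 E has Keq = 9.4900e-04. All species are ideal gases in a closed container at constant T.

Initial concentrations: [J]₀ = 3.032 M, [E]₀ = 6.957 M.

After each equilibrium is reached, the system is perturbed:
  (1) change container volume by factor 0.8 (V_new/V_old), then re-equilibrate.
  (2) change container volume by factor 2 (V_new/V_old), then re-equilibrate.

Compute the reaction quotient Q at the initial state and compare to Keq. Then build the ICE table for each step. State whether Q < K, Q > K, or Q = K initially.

Q₀ = 12.08; Q > K (proceeds reverse)

Q₀ = 12.08 vs Keq = 9.4900e-04 ⇒ Q>K, reverse
Step 1:
                  J         E
  I           3.032     6.957
  C           6.063    -6.063
  E           9.095    0.8938
  solve Keq expr → x = -2.021; check Q = 9.4900e-04
Then change container volume by factor 0.8 (V_new/V_old).
Step 2:
                  J         E
  I           11.37     1.117
  C               0         0
  E           11.37     1.117
  solve Keq expr → x = 0; check Q = 9.4900e-04
Then change container volume by factor 2 (V_new/V_old).
Step 3:
                  J         E
  I           5.685    0.5586
  C               0         0
  E           5.685    0.5586
  solve Keq expr → x = 0; check Q = 9.4900e-04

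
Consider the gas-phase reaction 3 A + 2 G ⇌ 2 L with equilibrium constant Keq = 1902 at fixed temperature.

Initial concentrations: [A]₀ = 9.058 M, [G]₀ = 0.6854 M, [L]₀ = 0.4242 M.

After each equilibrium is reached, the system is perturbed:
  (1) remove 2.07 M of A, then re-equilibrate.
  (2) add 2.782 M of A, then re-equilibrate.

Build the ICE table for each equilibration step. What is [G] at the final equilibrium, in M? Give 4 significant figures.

Q₀ = 5.1541e-04 vs Keq = 1902 ⇒ Q<K, forward
Step 1:
                    A           G           L
  init          9.058      0.6854      0.4242
  Δ            -1.026     -0.6843      0.6843
  eq            8.032    0.001117       1.108
  solve Keq expr → x = 0.3421; check Q = 1902
Then remove 2.07 M of A.
Step 2:
                    A           G           L
  init          5.962    0.001117       1.108
  Δ        9.4213e-04  6.2809e-04 -6.2809e-04
  eq            5.963    0.001745       1.108
  solve Keq expr → x = -3.1404e-04; check Q = 1902
Then add 2.782 M of A.
Step 3:
                    A           G           L
  init          8.745    0.001745       1.108
  Δ         -0.001142 -7.6151e-04  7.6151e-04
  eq            8.743  9.8324e-04       1.109
  solve Keq expr → x = 3.8076e-04; check Q = 1902

[G]_eq = 9.8324e-04 M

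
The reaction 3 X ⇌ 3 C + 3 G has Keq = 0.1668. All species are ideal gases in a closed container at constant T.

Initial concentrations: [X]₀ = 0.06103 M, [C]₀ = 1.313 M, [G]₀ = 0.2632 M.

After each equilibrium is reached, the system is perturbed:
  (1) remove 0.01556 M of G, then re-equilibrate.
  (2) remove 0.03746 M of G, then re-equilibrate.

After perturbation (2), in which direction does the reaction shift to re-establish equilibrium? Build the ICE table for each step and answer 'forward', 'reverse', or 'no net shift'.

Q₀ = 181.6 vs Keq = 0.1668 ⇒ Q>K, reverse
Step 1:
                   X          C          G
  Initial    0.06103      1.313     0.2632
  Change      0.1585    -0.1585    -0.1585
  Equil       0.2195      1.154     0.1047
  solve Keq expr → x = -0.05284; check Q = 0.1668
Then remove 0.01556 M of G.
Step 2:
                   X          C          G
  Initial     0.2195      1.154    0.08912
  Change   -0.009958   0.009958   0.009958
  Equil       0.2096      1.164    0.09908
  solve Keq expr → x = 0.003319; check Q = 0.1668
Then remove 0.03746 M of G.
Step 3:
                   X          C          G
  Initial     0.2096      1.164    0.06162
  Change    -0.02422    0.02422    0.02422
  Equil       0.1854      1.189    0.08584
  solve Keq expr → x = 0.008074; check Q = 0.1668

Direction: forward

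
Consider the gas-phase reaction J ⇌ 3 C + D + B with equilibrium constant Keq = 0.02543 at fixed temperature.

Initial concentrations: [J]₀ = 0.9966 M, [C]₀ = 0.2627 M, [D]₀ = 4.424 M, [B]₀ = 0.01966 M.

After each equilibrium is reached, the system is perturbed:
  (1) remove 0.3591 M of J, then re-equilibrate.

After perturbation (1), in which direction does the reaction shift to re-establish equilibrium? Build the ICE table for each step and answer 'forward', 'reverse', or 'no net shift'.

Q₀ = 0.001582 vs Keq = 0.02543 ⇒ Q<K, forward
Step 1:
                   J          C          D          B
  init        0.9966     0.2627      4.424    0.01966
  Δ         -0.05255     0.1576    0.05255    0.05255
  eq          0.9441     0.4203      4.477    0.07221
  solve Keq expr → x = 0.05255; check Q = 0.02543
Then remove 0.3591 M of J.
Step 2:
                   J          C          D          B
  init         0.585     0.4203      4.477    0.07221
  Δ          0.01213   -0.03638   -0.01213   -0.01213
  eq          0.5971      0.384      4.464    0.06008
  solve Keq expr → x = -0.01213; check Q = 0.02543

Direction: reverse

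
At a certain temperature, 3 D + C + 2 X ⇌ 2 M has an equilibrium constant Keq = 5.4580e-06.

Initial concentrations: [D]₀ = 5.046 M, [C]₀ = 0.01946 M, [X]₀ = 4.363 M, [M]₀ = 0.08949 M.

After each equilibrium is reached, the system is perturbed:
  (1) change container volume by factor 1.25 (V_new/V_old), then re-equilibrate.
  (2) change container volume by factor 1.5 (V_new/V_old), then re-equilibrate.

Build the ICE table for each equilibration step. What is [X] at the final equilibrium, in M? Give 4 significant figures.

[X]_eq = 2.37 M

Q₀ = 1.6827e-04 vs Keq = 5.4580e-06 ⇒ Q>K, reverse
Step 1:
                  D         C         X         M
  init        5.046   0.01946     4.363   0.08949
  Δ         0.09357   0.03119   0.06238  -0.06238
  eq           5.14   0.05065     4.425   0.02711
  solve Keq expr → x = -0.03119; check Q = 5.4580e-06
Then change container volume by factor 1.25 (V_new/V_old).
Step 2:
                  D         C         X         M
  init        4.112   0.04052      3.54   0.02169
  Δ         0.01069  0.003562  0.007125 -0.007125
  eq          4.122   0.04408     3.547   0.01456
  solve Keq expr → x = -0.003562; check Q = 5.4580e-06
Then change container volume by factor 1.5 (V_new/V_old).
Step 3:
                  D         C         X         M
  init        2.748   0.02939     2.365  0.009709
  Δ        0.007768  0.002589  0.005179 -0.005179
  eq          2.756   0.03198      2.37   0.00453
  solve Keq expr → x = -0.002589; check Q = 5.4580e-06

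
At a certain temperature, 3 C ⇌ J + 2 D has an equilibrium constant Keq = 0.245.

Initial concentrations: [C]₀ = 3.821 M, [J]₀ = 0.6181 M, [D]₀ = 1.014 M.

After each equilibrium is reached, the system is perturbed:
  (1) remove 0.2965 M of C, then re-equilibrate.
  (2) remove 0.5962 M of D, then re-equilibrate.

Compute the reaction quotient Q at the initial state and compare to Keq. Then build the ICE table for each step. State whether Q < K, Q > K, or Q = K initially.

Q₀ = 0.01139; Q < K (proceeds forward)

Q₀ = 0.01139 vs Keq = 0.245 ⇒ Q<K, forward
Step 1:
                  C         J         D
  Initial     3.821    0.6181     1.014
  Change     -1.324    0.4415    0.8829
  Equil       2.497      1.06     1.897
  solve Keq expr → x = 0.4415; check Q = 0.245
Then remove 0.2965 M of C.
Step 2:
                  C         J         D
  Initial       2.2      1.06     1.897
  Change     0.1605  -0.05352    -0.107
  Equil       2.361     1.006      1.79
  solve Keq expr → x = -0.05352; check Q = 0.245
Then remove 0.5962 M of D.
Step 3:
                  C         J         D
  Initial     2.361     1.006     1.194
  Change    -0.2992   0.09974    0.1995
  Equil       2.061     1.106     1.393
  solve Keq expr → x = 0.09974; check Q = 0.245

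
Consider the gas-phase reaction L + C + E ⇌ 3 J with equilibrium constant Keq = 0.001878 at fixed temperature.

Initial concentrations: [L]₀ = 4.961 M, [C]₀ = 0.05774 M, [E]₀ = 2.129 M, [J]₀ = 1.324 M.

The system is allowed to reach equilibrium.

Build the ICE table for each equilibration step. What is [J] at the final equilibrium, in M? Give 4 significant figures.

[J]_eq = 0.2199 M

Q₀ = 3.806 vs Keq = 0.001878 ⇒ Q>K, reverse
Step 1:
                    L           C           E           J
  I             4.961     0.05774       2.129       1.324
  C             0.368       0.368       0.368      -1.104
  E             5.329      0.4258       2.497      0.2199
  solve Keq expr → x = -0.368; check Q = 0.001878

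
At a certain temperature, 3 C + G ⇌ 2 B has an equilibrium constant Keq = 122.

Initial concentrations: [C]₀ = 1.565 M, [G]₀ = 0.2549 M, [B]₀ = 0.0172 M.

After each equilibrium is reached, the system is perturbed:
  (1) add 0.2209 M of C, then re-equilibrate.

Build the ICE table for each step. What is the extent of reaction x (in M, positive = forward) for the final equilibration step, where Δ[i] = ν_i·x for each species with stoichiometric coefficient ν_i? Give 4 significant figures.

x = 0.002044 M

Q₀ = 3.0279e-04 vs Keq = 122 ⇒ Q<K, forward
Step 1:
                  C         G         B
  init        1.565    0.2549    0.0172
  Δ         -0.7524   -0.2508    0.5016
  eq         0.8126  0.004111    0.5188
  solve Keq expr → x = 0.2508; check Q = 122
Then add 0.2209 M of C.
Step 2:
                  C         G         B
  init        1.034  0.004111    0.5188
  Δ       -0.006133 -0.002044  0.004089
  eq          1.027  0.002066    0.5229
  solve Keq expr → x = 0.002044; check Q = 122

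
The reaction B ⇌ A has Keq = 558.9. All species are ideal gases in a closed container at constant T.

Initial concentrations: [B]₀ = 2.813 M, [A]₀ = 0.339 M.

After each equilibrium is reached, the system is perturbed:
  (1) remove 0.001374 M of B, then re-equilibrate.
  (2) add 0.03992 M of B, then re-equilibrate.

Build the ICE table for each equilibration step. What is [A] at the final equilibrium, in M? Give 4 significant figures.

Q₀ = 0.1205 vs Keq = 558.9 ⇒ Q<K, forward
Step 1:
                  B         A
  init        2.813     0.339
  Δ          -2.807     2.807
  eq        0.00563     3.146
  solve Keq expr → x = 2.807; check Q = 558.9
Then remove 0.001374 M of B.
Step 2:
                  B         A
  init     0.004256     3.146
  Δ        0.001372 -0.001372
  eq       0.005627     3.145
  solve Keq expr → x = -0.001372; check Q = 558.9
Then add 0.03992 M of B.
Step 3:
                  B         A
  init      0.04555     3.145
  Δ        -0.03985   0.03985
  eq       0.005698     3.185
  solve Keq expr → x = 0.03985; check Q = 558.9

[A]_eq = 3.185 M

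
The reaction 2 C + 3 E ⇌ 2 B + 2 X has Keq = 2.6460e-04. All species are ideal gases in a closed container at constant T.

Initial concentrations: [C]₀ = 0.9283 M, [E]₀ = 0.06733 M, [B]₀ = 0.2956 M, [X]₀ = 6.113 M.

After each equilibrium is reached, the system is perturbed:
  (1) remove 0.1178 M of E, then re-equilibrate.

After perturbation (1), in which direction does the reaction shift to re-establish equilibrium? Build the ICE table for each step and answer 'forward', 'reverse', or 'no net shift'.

Q₀ = 1.2414e+04 vs Keq = 2.6460e-04 ⇒ Q>K, reverse
Step 1:
                   C          E          B          X
  init        0.9283    0.06733     0.2956      6.113
  Δ           0.2944     0.4415    -0.2944    -0.2944
  eq           1.223     0.5089   0.001241      5.819
  solve Keq expr → x = -0.1472; check Q = 2.6460e-04
Then remove 0.1178 M of E.
Step 2:
                   C          E          B          X
  init         1.223     0.3911   0.001241      5.819
  Δ       4.0258e-04 6.0387e-04 -4.0258e-04 -4.0258e-04
  eq           1.223     0.3917 8.3818e-04      5.818
  solve Keq expr → x = -2.0129e-04; check Q = 2.6460e-04

Direction: reverse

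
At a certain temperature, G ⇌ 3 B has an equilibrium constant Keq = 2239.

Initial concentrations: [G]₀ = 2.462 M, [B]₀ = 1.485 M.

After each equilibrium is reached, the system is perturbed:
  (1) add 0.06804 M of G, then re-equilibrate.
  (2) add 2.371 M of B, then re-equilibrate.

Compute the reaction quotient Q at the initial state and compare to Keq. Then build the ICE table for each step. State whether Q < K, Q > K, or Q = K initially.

Q₀ = 1.33; Q < K (proceeds forward)

Q₀ = 1.33 vs Keq = 2239 ⇒ Q<K, forward
Step 1:
                    G           B
  I             2.462       1.485
  C            -2.221       6.662
  E            0.2415       8.147
  solve Keq expr → x = 2.221; check Q = 2239
Then add 0.06804 M of G.
Step 2:
                    G           B
  I            0.3095       8.147
  C          -0.05349      0.1605
  E             0.256       8.307
  solve Keq expr → x = 0.05349; check Q = 2239
Then add 2.371 M of B.
Step 3:
                    G           B
  I             0.256       10.68
  C            0.2008     -0.6024
  E            0.4568       10.08
  solve Keq expr → x = -0.2008; check Q = 2239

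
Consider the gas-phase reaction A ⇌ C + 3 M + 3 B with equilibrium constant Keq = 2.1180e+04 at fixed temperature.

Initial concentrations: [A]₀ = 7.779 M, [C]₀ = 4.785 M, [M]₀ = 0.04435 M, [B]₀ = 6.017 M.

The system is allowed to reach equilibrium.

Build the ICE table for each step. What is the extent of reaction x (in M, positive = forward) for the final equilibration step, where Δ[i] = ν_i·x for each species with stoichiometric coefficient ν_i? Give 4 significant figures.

x = 1.043 M

Q₀ = 0.01169 vs Keq = 2.1180e+04 ⇒ Q<K, forward
Step 1:
                   A          C          M          B
  I            7.779      4.785    0.04435      6.017
  C           -1.043      1.043       3.13       3.13
  E            6.736      5.828      3.174      9.147
  solve Keq expr → x = 1.043; check Q = 2.1180e+04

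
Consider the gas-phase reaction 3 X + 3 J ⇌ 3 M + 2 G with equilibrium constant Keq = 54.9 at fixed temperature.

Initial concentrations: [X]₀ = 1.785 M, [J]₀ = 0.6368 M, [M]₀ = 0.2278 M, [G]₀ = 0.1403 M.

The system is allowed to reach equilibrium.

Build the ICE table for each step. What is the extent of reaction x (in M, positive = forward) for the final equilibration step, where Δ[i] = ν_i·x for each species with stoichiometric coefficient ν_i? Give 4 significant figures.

x = 0.1786 M

Q₀ = 1.5844e-04 vs Keq = 54.9 ⇒ Q<K, forward
Step 1:
                    X           J           M           G
  Initial       1.785      0.6368      0.2278      0.1403
  Change      -0.5358     -0.5358      0.5358      0.3572
  Equil         1.249       0.101      0.7636      0.4975
  solve Keq expr → x = 0.1786; check Q = 54.9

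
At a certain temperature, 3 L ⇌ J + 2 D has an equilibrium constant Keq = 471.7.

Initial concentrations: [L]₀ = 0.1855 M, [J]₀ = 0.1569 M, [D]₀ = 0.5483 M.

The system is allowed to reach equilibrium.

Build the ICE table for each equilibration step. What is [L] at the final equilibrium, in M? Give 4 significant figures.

Q₀ = 7.39 vs Keq = 471.7 ⇒ Q<K, forward
Step 1:
                   L          J          D
  init        0.1855     0.1569     0.5483
  Δ            -0.13    0.04333    0.08665
  eq         0.05552     0.2002      0.635
  solve Keq expr → x = 0.04333; check Q = 471.7

[L]_eq = 0.05552 M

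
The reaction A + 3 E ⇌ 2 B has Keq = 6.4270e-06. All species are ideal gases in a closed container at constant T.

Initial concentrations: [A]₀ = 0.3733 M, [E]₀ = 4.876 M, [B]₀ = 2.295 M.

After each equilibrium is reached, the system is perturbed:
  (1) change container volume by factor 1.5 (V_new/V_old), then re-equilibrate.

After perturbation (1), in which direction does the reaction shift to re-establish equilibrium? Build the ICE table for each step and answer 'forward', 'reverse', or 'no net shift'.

Direction: reverse

Q₀ = 0.1217 vs Keq = 6.4270e-06 ⇒ Q>K, reverse
Step 1:
                  A         E         B
  Initial    0.3733     4.876     2.295
  Change      1.111     3.334    -2.222
  Equil       1.484      8.21   0.07266
  solve Keq expr → x = -1.111; check Q = 6.4270e-06
Then change container volume by factor 1.5 (V_new/V_old).
Step 2:
                  A         E         B
  Initial    0.9896     5.473   0.04844
  Change   0.007903   0.02371  -0.01581
  Equil      0.9976     5.497   0.03263
  solve Keq expr → x = -0.007903; check Q = 6.4270e-06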